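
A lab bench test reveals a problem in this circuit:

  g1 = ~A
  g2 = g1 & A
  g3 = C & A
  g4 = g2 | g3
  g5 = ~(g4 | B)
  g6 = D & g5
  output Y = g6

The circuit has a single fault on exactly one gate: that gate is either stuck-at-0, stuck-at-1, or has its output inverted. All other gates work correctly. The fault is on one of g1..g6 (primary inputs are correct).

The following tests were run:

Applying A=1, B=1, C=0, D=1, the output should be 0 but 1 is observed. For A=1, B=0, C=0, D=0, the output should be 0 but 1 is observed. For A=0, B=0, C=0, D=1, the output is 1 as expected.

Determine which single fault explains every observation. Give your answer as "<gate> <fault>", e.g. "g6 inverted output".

g6 stuck-at-1

Fault-free values for test 1 (A=1, B=1, C=0, D=1): g1=0, g2=0, g3=0, g4=0, g5=0, g6=0, giving Y=0. Observed 1.
Test 1: faults giving observed 1 are {g5 stuck-at-1, g5 inverted output, g6 stuck-at-1, g6 inverted output}.
Test 2 (A=1, B=0, C=0, D=0): fault-free g1=0, g2=0, g3=0, g4=0, g5=1, g6=0 → 0; observed 1. Eliminates g5 stuck-at-1, g5 inverted output.
Test 3 (A=0, B=0, C=0, D=1): fault-free g1=1, g2=0, g3=0, g4=0, g5=1, g6=1 → 1; observed 1. Eliminates g6 inverted output.
Only g6 stuck-at-1 is consistent with every test.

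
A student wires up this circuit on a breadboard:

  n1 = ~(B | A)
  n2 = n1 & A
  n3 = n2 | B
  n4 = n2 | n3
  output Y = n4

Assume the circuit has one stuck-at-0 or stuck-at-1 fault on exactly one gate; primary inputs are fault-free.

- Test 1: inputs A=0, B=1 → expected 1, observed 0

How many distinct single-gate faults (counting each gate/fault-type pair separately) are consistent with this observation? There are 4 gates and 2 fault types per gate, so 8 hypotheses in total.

2

Fault-free: n1=0, n2=0, n3=1, n4=1 → 1. Observed 0.
  n1 stuck-at-0: output 1 ✗
  n1 stuck-at-1: output 1 ✗
  n2 stuck-at-0: output 1 ✗
  n2 stuck-at-1: output 1 ✗
  n3 stuck-at-0: output 0 ✓
  n3 stuck-at-1: output 1 ✗
  n4 stuck-at-0: output 0 ✓
  n4 stuck-at-1: output 1 ✗
Consistent faults: {n3 stuck-at-0, n4 stuck-at-0} — 2 in all.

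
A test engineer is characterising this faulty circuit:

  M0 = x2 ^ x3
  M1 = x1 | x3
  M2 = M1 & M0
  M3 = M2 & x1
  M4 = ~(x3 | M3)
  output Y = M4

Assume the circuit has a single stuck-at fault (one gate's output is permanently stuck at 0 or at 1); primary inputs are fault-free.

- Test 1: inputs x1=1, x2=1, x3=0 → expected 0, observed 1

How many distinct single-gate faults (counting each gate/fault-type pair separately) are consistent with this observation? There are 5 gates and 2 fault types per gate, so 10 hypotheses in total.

Fault-free: M0=1, M1=1, M2=1, M3=1, M4=0 → 0. Observed 1.
  M0 stuck-at-0: output 1 ✓
  M0 stuck-at-1: output 0 ✗
  M1 stuck-at-0: output 1 ✓
  M1 stuck-at-1: output 0 ✗
  M2 stuck-at-0: output 1 ✓
  M2 stuck-at-1: output 0 ✗
  M3 stuck-at-0: output 1 ✓
  M3 stuck-at-1: output 0 ✗
  M4 stuck-at-0: output 0 ✗
  M4 stuck-at-1: output 1 ✓
Consistent faults: {M0 stuck-at-0, M1 stuck-at-0, M2 stuck-at-0, M3 stuck-at-0, M4 stuck-at-1} — 5 in all.

5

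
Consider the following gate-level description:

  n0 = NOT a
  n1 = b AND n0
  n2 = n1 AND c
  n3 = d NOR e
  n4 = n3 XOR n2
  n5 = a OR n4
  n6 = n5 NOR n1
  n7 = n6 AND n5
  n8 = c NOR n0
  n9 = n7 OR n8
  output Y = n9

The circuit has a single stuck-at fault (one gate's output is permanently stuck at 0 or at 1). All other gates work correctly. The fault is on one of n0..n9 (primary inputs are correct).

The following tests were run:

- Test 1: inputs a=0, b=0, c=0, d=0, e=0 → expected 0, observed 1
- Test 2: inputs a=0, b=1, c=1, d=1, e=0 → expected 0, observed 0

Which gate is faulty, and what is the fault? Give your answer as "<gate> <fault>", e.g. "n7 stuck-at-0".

Fault-free values for test 1 (a=0, b=0, c=0, d=0, e=0): n0=1, n1=0, n2=0, n3=1, n4=1, n5=1, n6=0, n7=0, n8=0, n9=0, giving Y=0. Observed 1.
Test 1: faults giving observed 1 are {n0 stuck-at-0, n6 stuck-at-1, n7 stuck-at-1, n8 stuck-at-1, n9 stuck-at-1}.
Test 2 (a=0, b=1, c=1, d=1, e=0): fault-free n0=1, n1=1, n2=1, n3=0, n4=1, n5=1, n6=0, n7=0, n8=0, n9=0 → 0; observed 0. Eliminates n6 stuck-at-1, n7 stuck-at-1, n8 stuck-at-1, n9 stuck-at-1.
Only n0 stuck-at-0 is consistent with every test.

n0 stuck-at-0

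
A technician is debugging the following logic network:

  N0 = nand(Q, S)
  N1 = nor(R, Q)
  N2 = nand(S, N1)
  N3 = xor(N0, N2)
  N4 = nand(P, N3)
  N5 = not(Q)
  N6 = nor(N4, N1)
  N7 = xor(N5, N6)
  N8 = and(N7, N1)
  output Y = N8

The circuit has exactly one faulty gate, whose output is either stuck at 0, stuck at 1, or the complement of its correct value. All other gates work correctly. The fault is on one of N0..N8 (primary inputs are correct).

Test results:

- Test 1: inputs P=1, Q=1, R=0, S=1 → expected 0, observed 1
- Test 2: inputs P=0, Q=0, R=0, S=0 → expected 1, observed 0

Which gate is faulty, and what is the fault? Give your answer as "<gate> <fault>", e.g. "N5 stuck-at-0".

Fault-free values for test 1 (P=1, Q=1, R=0, S=1): N0=0, N1=0, N2=1, N3=1, N4=0, N5=0, N6=1, N7=1, N8=0, giving Y=0. Observed 1.
Test 1: faults giving observed 1 are {N8 stuck-at-1, N8 inverted output}.
Test 2 (P=0, Q=0, R=0, S=0): fault-free N0=1, N1=1, N2=1, N3=0, N4=1, N5=1, N6=0, N7=1, N8=1 → 1; observed 0. Eliminates N8 stuck-at-1.
Only N8 inverted output is consistent with every test.

N8 inverted output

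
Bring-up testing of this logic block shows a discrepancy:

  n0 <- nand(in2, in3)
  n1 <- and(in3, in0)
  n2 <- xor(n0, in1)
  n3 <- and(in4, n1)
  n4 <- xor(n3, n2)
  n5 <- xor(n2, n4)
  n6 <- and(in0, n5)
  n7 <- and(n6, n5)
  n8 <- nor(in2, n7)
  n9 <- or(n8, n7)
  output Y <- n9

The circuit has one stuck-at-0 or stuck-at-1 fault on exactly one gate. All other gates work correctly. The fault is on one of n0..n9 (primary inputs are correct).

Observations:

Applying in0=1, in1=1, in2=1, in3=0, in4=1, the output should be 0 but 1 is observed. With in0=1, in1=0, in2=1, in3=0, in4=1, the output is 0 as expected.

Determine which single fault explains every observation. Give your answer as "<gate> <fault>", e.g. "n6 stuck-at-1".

n4 stuck-at-1

Fault-free values for test 1 (in0=1, in1=1, in2=1, in3=0, in4=1): n0=1, n1=0, n2=0, n3=0, n4=0, n5=0, n6=0, n7=0, n8=0, n9=0, giving Y=0. Observed 1.
Test 1: faults giving observed 1 are {n1 stuck-at-1, n3 stuck-at-1, n4 stuck-at-1, n5 stuck-at-1, n7 stuck-at-1, n8 stuck-at-1, n9 stuck-at-1}.
Test 2 (in0=1, in1=0, in2=1, in3=0, in4=1): fault-free n0=1, n1=0, n2=1, n3=0, n4=1, n5=0, n6=0, n7=0, n8=0, n9=0 → 0; observed 0. Eliminates n1 stuck-at-1, n3 stuck-at-1, n5 stuck-at-1, n7 stuck-at-1, n8 stuck-at-1, n9 stuck-at-1.
Only n4 stuck-at-1 is consistent with every test.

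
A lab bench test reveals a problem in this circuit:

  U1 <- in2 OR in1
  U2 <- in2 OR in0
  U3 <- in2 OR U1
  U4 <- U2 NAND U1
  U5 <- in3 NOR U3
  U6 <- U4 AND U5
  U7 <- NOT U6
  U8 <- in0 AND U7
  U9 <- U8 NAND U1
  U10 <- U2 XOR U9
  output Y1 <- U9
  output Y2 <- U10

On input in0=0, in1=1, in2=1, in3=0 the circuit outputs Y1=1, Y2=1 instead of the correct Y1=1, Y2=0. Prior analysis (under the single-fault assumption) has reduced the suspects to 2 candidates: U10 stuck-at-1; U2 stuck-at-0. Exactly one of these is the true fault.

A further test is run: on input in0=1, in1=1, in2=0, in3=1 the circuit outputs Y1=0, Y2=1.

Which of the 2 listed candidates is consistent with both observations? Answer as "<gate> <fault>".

U10 stuck-at-1

Evaluate each candidate on input in0=1, in1=1, in2=0, in3=1:
  U10 stuck-at-1: U1=1, U2=1, U3=1, U4=0, U5=0, U6=0, U7=1, U8=1, U9=0, U10=1 [stuck-at-1] → Y1=0, Y2=1 — matches
  U2 stuck-at-0: U1=1, U2=0 [stuck-at-0], U3=1, U4=1, U5=0, U6=0, U7=1, U8=1, U9=0, U10=0 → Y1=0, Y2=0 — eliminated
Only U10 stuck-at-1 reproduces the observed Y1=0, Y2=1.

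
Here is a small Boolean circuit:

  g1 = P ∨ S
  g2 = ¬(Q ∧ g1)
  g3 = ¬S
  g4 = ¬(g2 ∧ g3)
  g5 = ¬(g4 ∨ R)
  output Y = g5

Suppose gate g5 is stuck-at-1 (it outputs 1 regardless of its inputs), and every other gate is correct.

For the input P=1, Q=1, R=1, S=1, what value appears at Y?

1

Propagate with g5 forced: g1=1, g2=0, g3=0, g4=1, g5=1 [stuck-at-1].
So Y = 1. (Without the fault it would be 0.)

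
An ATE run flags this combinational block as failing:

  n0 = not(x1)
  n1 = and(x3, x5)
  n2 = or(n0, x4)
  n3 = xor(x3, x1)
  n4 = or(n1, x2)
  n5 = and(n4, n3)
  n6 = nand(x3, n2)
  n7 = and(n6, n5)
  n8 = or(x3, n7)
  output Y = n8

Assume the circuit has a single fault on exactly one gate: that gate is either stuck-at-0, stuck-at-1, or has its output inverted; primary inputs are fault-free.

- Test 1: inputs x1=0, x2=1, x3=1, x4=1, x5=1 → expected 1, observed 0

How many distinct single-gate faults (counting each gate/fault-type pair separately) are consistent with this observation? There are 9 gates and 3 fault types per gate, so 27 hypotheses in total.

2

Fault-free: n0=1, n1=1, n2=1, n3=1, n4=1, n5=1, n6=0, n7=0, n8=1 → 1. Observed 0.
  n0: none of the 3 fault types match ✗
  n1: none of the 3 fault types match ✗
  n2: none of the 3 fault types match ✗
  n3: none of the 3 fault types match ✗
  n4: none of the 3 fault types match ✗
  n5: none of the 3 fault types match ✗
  n6: none of the 3 fault types match ✗
  n7: none of the 3 fault types match ✗
  n8: stuck-at-0, inverted output ✓; others ✗
Consistent faults: {n8 stuck-at-0, n8 inverted output} — 2 in all.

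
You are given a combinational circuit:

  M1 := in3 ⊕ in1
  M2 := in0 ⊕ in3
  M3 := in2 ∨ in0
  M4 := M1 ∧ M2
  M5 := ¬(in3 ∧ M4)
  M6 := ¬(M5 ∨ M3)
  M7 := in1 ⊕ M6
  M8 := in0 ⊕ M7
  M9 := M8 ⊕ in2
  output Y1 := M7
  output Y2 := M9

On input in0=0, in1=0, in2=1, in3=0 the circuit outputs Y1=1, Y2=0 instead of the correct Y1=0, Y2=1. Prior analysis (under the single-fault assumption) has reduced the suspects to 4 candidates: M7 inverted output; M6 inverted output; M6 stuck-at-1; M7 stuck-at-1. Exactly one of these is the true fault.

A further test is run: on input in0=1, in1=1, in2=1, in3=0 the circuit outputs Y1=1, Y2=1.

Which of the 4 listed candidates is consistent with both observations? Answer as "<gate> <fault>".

Evaluate each candidate on input in0=1, in1=1, in2=1, in3=0:
  M7 inverted output: M1=1, M2=1, M3=1, M4=1, M5=1, M6=0, M7=0 [inverted output], M8=1, M9=0 → Y1=0, Y2=0 — eliminated
  M6 inverted output: M1=1, M2=1, M3=1, M4=1, M5=1, M6=1 [inverted output], M7=0, M8=1, M9=0 → Y1=0, Y2=0 — eliminated
  M6 stuck-at-1: M1=1, M2=1, M3=1, M4=1, M5=1, M6=1 [stuck-at-1], M7=0, M8=1, M9=0 → Y1=0, Y2=0 — eliminated
  M7 stuck-at-1: M1=1, M2=1, M3=1, M4=1, M5=1, M6=0, M7=1 [stuck-at-1], M8=0, M9=1 → Y1=1, Y2=1 — matches
Only M7 stuck-at-1 reproduces the observed Y1=1, Y2=1.

M7 stuck-at-1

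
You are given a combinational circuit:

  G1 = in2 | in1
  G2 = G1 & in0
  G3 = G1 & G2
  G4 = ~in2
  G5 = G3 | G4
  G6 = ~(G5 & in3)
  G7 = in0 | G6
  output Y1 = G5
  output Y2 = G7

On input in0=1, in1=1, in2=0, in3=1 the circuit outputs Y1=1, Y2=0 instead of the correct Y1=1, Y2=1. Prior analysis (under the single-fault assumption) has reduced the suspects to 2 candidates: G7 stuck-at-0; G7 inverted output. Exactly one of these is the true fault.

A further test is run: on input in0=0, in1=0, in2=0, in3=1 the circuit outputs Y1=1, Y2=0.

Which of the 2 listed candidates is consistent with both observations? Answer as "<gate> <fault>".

G7 stuck-at-0

Evaluate each candidate on input in0=0, in1=0, in2=0, in3=1:
  G7 stuck-at-0: G1=0, G2=0, G3=0, G4=1, G5=1, G6=0, G7=0 [stuck-at-0] → Y1=1, Y2=0 — matches
  G7 inverted output: G1=0, G2=0, G3=0, G4=1, G5=1, G6=0, G7=1 [inverted output] → Y1=1, Y2=1 — eliminated
Only G7 stuck-at-0 reproduces the observed Y1=1, Y2=0.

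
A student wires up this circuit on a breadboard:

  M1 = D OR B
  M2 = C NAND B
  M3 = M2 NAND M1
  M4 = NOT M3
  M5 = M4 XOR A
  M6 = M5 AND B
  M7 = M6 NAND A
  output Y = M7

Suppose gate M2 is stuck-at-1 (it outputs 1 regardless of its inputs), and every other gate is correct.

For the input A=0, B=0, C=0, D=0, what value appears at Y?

1

Propagate with M2 forced: M1=0, M2=1 [stuck-at-1], M3=1, M4=0, M5=0, M6=0, M7=1.
So Y = 1. (Same as the fault-free value — the fault is masked on this input.)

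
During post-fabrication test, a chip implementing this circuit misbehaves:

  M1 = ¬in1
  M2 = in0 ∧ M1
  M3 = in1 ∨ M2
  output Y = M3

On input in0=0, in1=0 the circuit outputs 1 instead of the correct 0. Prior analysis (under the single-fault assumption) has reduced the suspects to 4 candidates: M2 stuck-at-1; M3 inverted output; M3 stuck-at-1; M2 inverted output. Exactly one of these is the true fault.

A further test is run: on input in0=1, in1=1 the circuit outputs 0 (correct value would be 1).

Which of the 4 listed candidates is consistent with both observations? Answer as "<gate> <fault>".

M3 inverted output

Evaluate each candidate on input in0=1, in1=1:
  M2 stuck-at-1: M1=0, M2=1 [stuck-at-1], M3=1 → 1 — eliminated
  M3 inverted output: M1=0, M2=0, M3=0 [inverted output] → 0 — matches
  M3 stuck-at-1: M1=0, M2=0, M3=1 [stuck-at-1] → 1 — eliminated
  M2 inverted output: M1=0, M2=1 [inverted output], M3=1 → 1 — eliminated
Only M3 inverted output reproduces the observed 0.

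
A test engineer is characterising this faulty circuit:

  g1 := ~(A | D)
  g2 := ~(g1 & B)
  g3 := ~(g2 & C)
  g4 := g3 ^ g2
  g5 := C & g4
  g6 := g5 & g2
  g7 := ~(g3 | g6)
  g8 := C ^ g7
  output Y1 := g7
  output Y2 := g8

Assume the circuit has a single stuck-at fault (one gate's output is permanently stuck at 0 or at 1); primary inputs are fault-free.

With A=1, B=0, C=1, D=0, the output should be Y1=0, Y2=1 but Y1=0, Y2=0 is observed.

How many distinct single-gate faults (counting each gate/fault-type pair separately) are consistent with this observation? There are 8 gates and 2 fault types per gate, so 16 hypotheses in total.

1

Fault-free: g1=0, g2=1, g3=0, g4=1, g5=1, g6=1, g7=0, g8=1 → Y1=0, Y2=1. Observed Y1=0, Y2=0.
  g1: none of the 2 fault types match ✗
  g2: none of the 2 fault types match ✗
  g3: none of the 2 fault types match ✗
  g4: none of the 2 fault types match ✗
  g5: none of the 2 fault types match ✗
  g6: none of the 2 fault types match ✗
  g7: none of the 2 fault types match ✗
  g8: stuck-at-0 ✓; others ✗
Consistent faults: {g8 stuck-at-0} — 1 in all.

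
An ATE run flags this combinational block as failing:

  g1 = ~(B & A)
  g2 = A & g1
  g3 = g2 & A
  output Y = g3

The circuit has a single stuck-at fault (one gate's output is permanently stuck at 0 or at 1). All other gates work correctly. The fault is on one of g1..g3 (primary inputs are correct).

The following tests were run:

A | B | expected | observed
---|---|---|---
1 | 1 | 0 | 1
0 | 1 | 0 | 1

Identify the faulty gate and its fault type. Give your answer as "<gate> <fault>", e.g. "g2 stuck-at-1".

g3 stuck-at-1

Fault-free values for test 1 (A=1, B=1): g1=0, g2=0, g3=0, giving Y=0. Observed 1.
Test 1: faults giving observed 1 are {g1 stuck-at-1, g2 stuck-at-1, g3 stuck-at-1}.
Test 2 (A=0, B=1): fault-free g1=1, g2=0, g3=0 → 0; observed 1. Eliminates g1 stuck-at-1, g2 stuck-at-1.
Only g3 stuck-at-1 is consistent with every test.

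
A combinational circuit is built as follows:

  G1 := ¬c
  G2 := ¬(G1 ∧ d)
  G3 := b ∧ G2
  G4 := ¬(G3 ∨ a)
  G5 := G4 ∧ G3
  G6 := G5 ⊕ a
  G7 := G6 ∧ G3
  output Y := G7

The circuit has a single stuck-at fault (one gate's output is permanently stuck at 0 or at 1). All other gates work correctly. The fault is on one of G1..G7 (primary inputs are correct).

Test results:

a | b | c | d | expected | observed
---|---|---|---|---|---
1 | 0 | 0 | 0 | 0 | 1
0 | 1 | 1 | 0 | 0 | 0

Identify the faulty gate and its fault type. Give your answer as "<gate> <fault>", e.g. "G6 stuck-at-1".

G3 stuck-at-1

Fault-free values for test 1 (a=1, b=0, c=0, d=0): G1=1, G2=1, G3=0, G4=0, G5=0, G6=1, G7=0, giving Y=0. Observed 1.
Test 1: faults giving observed 1 are {G3 stuck-at-1, G7 stuck-at-1}.
Test 2 (a=0, b=1, c=1, d=0): fault-free G1=0, G2=1, G3=1, G4=0, G5=0, G6=0, G7=0 → 0; observed 0. Eliminates G7 stuck-at-1.
Only G3 stuck-at-1 is consistent with every test.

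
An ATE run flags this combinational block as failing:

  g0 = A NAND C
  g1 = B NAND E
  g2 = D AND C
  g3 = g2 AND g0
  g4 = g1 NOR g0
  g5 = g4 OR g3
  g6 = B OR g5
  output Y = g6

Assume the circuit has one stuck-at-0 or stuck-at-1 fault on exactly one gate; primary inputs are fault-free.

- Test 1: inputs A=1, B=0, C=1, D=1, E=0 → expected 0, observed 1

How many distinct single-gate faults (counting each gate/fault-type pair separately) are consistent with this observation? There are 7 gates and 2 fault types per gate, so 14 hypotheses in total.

Fault-free: g0=0, g1=1, g2=1, g3=0, g4=0, g5=0, g6=0 → 0. Observed 1.
  g0 stuck-at-0: output 0 ✗
  g0 stuck-at-1: output 1 ✓
  g1 stuck-at-0: output 1 ✓
  g1 stuck-at-1: output 0 ✗
  g2 stuck-at-0: output 0 ✗
  g2 stuck-at-1: output 0 ✗
  g3 stuck-at-0: output 0 ✗
  g3 stuck-at-1: output 1 ✓
  g4 stuck-at-0: output 0 ✗
  g4 stuck-at-1: output 1 ✓
  g5 stuck-at-0: output 0 ✗
  g5 stuck-at-1: output 1 ✓
  g6 stuck-at-0: output 0 ✗
  g6 stuck-at-1: output 1 ✓
Consistent faults: {g0 stuck-at-1, g1 stuck-at-0, g3 stuck-at-1, g4 stuck-at-1, g5 stuck-at-1, g6 stuck-at-1} — 6 in all.

6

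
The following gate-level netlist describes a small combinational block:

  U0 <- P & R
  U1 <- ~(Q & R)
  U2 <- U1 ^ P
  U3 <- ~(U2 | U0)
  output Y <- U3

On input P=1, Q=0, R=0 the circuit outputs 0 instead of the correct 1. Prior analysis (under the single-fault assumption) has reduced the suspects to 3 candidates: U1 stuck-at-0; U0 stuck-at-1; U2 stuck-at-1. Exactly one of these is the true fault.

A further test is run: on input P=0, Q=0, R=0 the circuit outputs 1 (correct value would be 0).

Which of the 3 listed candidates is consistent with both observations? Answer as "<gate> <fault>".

Evaluate each candidate on input P=0, Q=0, R=0:
  U1 stuck-at-0: U0=0, U1=0 [stuck-at-0], U2=0, U3=1 → 1 — matches
  U0 stuck-at-1: U0=1 [stuck-at-1], U1=1, U2=1, U3=0 → 0 — eliminated
  U2 stuck-at-1: U0=0, U1=1, U2=1 [stuck-at-1], U3=0 → 0 — eliminated
Only U1 stuck-at-0 reproduces the observed 1.

U1 stuck-at-0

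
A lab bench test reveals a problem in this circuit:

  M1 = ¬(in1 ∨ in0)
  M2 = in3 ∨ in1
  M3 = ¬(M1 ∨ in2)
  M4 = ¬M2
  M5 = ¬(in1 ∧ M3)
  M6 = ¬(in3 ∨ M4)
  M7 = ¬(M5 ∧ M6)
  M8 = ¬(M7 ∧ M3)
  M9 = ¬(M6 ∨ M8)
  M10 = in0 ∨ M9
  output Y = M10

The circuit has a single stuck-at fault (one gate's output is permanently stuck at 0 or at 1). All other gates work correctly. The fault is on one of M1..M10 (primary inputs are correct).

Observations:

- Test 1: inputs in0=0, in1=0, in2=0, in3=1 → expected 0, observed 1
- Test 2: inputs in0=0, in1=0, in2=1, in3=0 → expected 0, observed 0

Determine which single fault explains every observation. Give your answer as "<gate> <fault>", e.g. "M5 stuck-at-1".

M1 stuck-at-0

Fault-free values for test 1 (in0=0, in1=0, in2=0, in3=1): M1=1, M2=1, M3=0, M4=0, M5=1, M6=0, M7=1, M8=1, M9=0, M10=0, giving Y=0. Observed 1.
Test 1: faults giving observed 1 are {M1 stuck-at-0, M3 stuck-at-1, M8 stuck-at-0, M9 stuck-at-1, M10 stuck-at-1}.
Test 2 (in0=0, in1=0, in2=1, in3=0): fault-free M1=1, M2=0, M3=0, M4=1, M5=1, M6=0, M7=1, M8=1, M9=0, M10=0 → 0; observed 0. Eliminates M3 stuck-at-1, M8 stuck-at-0, M9 stuck-at-1, M10 stuck-at-1.
Only M1 stuck-at-0 is consistent with every test.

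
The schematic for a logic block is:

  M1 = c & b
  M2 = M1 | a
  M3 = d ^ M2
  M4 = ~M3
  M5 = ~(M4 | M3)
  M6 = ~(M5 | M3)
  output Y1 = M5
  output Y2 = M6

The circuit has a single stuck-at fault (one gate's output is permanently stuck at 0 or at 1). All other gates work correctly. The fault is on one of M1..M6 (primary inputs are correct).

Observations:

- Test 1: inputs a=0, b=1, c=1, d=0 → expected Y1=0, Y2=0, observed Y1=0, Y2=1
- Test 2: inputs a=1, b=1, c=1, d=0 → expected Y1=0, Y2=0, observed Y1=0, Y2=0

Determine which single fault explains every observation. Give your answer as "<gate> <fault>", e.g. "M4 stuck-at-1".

Fault-free values for test 1 (a=0, b=1, c=1, d=0): M1=1, M2=1, M3=1, M4=0, M5=0, M6=0, giving Y1=0, Y2=0. Observed Y1=0, Y2=1.
Test 1: faults giving observed Y1=0, Y2=1 are {M1 stuck-at-0, M2 stuck-at-0, M3 stuck-at-0, M6 stuck-at-1}.
Test 2 (a=1, b=1, c=1, d=0): fault-free M1=1, M2=1, M3=1, M4=0, M5=0, M6=0 → Y1=0, Y2=0; observed Y1=0, Y2=0. Eliminates M2 stuck-at-0, M3 stuck-at-0, M6 stuck-at-1.
Only M1 stuck-at-0 is consistent with every test.

M1 stuck-at-0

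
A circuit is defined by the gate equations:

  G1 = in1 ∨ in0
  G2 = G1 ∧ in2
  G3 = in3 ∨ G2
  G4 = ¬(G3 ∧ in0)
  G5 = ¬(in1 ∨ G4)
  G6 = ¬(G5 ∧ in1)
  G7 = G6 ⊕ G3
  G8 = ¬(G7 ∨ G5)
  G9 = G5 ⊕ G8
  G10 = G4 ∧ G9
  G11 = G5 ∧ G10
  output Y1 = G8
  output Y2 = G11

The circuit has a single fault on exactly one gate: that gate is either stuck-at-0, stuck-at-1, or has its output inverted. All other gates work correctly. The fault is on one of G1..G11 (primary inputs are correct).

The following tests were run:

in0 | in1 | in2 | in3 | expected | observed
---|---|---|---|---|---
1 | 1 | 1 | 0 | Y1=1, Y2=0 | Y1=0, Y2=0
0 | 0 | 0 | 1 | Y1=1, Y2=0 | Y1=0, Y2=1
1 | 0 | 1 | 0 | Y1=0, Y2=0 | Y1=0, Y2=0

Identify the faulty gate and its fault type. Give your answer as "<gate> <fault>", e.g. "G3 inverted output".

G5 stuck-at-1

Fault-free values for test 1 (in0=1, in1=1, in2=1, in3=0): G1=1, G2=1, G3=1, G4=0, G5=0, G6=1, G7=0, G8=1, G9=1, G10=0, G11=0, giving Y1=1, Y2=0. Observed Y1=0, Y2=0.
Test 1: faults giving observed Y1=0, Y2=0 are {G1 stuck-at-0, G1 inverted output, G2 stuck-at-0, G2 inverted output, G3 stuck-at-0, G3 inverted output, G5 stuck-at-1, G5 inverted output, G6 stuck-at-0, G6 inverted output, G7 stuck-at-1, G7 inverted output, G8 stuck-at-0, G8 inverted output}.
Test 2 (in0=0, in1=0, in2=0, in3=1): fault-free G1=0, G2=0, G3=1, G4=1, G5=0, G6=1, G7=0, G8=1, G9=1, G10=1, G11=0 → Y1=1, Y2=0; observed Y1=0, Y2=1. Eliminates G1 stuck-at-0, G1 inverted output, G2 stuck-at-0, G2 inverted output, G3 stuck-at-0, G3 inverted output, G6 stuck-at-0, G6 inverted output, G7 stuck-at-1, G7 inverted output, G8 stuck-at-0, G8 inverted output.
Test 3 (in0=1, in1=0, in2=1, in3=0): fault-free G1=1, G2=1, G3=1, G4=0, G5=1, G6=1, G7=0, G8=0, G9=1, G10=0, G11=0 → Y1=0, Y2=0; observed Y1=0, Y2=0. Eliminates G5 inverted output.
Only G5 stuck-at-1 is consistent with every test.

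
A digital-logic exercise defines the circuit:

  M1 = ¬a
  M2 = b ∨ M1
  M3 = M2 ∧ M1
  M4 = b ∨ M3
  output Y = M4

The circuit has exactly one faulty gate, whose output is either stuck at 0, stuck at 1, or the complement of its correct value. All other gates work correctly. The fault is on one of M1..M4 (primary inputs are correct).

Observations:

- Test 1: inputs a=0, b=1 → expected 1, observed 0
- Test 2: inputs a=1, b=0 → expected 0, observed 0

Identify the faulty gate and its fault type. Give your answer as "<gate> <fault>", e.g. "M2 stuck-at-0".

Fault-free values for test 1 (a=0, b=1): M1=1, M2=1, M3=1, M4=1, giving Y=1. Observed 0.
Test 1: faults giving observed 0 are {M4 stuck-at-0, M4 inverted output}.
Test 2 (a=1, b=0): fault-free M1=0, M2=0, M3=0, M4=0 → 0; observed 0. Eliminates M4 inverted output.
Only M4 stuck-at-0 is consistent with every test.

M4 stuck-at-0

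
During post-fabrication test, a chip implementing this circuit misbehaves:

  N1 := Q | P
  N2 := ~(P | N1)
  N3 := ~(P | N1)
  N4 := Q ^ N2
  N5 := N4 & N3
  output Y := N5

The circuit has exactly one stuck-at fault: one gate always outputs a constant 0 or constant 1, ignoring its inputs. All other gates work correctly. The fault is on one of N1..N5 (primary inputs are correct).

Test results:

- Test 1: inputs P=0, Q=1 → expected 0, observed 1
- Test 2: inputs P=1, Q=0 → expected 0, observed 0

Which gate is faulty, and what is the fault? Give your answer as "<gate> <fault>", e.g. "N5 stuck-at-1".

Fault-free values for test 1 (P=0, Q=1): N1=1, N2=0, N3=0, N4=1, N5=0, giving Y=0. Observed 1.
Test 1: faults giving observed 1 are {N3 stuck-at-1, N5 stuck-at-1}.
Test 2 (P=1, Q=0): fault-free N1=1, N2=0, N3=0, N4=0, N5=0 → 0; observed 0. Eliminates N5 stuck-at-1.
Only N3 stuck-at-1 is consistent with every test.

N3 stuck-at-1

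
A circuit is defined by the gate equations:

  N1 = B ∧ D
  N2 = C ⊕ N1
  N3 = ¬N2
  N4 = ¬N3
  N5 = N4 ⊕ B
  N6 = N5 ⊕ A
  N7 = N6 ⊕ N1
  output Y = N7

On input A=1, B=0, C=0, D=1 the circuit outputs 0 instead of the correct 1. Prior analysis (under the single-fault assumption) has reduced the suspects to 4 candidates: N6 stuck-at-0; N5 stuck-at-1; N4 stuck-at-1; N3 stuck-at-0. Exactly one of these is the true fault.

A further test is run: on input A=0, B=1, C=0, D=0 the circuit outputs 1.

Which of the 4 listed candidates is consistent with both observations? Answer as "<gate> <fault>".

N5 stuck-at-1

Evaluate each candidate on input A=0, B=1, C=0, D=0:
  N6 stuck-at-0: N1=0, N2=0, N3=1, N4=0, N5=1, N6=0 [stuck-at-0], N7=0 → 0 — eliminated
  N5 stuck-at-1: N1=0, N2=0, N3=1, N4=0, N5=1 [stuck-at-1], N6=1, N7=1 → 1 — matches
  N4 stuck-at-1: N1=0, N2=0, N3=1, N4=1 [stuck-at-1], N5=0, N6=0, N7=0 → 0 — eliminated
  N3 stuck-at-0: N1=0, N2=0, N3=0 [stuck-at-0], N4=1, N5=0, N6=0, N7=0 → 0 — eliminated
Only N5 stuck-at-1 reproduces the observed 1.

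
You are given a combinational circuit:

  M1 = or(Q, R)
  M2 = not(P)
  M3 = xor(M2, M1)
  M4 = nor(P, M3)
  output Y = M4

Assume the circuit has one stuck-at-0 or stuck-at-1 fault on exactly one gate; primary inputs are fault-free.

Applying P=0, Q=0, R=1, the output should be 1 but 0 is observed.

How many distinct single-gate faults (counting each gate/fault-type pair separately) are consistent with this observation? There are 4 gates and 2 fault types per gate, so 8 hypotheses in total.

Fault-free: M1=1, M2=1, M3=0, M4=1 → 1. Observed 0.
  M1 stuck-at-0: output 0 ✓
  M1 stuck-at-1: output 1 ✗
  M2 stuck-at-0: output 0 ✓
  M2 stuck-at-1: output 1 ✗
  M3 stuck-at-0: output 1 ✗
  M3 stuck-at-1: output 0 ✓
  M4 stuck-at-0: output 0 ✓
  M4 stuck-at-1: output 1 ✗
Consistent faults: {M1 stuck-at-0, M2 stuck-at-0, M3 stuck-at-1, M4 stuck-at-0} — 4 in all.

4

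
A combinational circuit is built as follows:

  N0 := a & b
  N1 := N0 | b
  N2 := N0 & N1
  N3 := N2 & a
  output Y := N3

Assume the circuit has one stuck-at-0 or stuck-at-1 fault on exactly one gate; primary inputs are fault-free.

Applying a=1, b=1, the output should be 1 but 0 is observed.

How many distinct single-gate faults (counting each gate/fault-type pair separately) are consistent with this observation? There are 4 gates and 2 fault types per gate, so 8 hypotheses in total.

Fault-free: N0=1, N1=1, N2=1, N3=1 → 1. Observed 0.
  N0 stuck-at-0: output 0 ✓
  N0 stuck-at-1: output 1 ✗
  N1 stuck-at-0: output 0 ✓
  N1 stuck-at-1: output 1 ✗
  N2 stuck-at-0: output 0 ✓
  N2 stuck-at-1: output 1 ✗
  N3 stuck-at-0: output 0 ✓
  N3 stuck-at-1: output 1 ✗
Consistent faults: {N0 stuck-at-0, N1 stuck-at-0, N2 stuck-at-0, N3 stuck-at-0} — 4 in all.

4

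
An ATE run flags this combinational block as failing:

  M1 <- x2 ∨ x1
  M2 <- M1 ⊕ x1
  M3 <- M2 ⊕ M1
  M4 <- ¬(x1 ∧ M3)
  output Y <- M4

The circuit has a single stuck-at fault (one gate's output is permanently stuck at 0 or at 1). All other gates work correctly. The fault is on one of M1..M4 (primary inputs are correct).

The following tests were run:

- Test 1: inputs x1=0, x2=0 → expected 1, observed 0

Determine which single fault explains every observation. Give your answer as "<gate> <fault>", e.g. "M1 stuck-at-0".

Fault-free values for test 1 (x1=0, x2=0): M1=0, M2=0, M3=0, M4=1, giving Y=1. Observed 0.
Test 1: faults giving observed 0 are {M4 stuck-at-0}.
Only M4 stuck-at-0 is consistent with every test.

M4 stuck-at-0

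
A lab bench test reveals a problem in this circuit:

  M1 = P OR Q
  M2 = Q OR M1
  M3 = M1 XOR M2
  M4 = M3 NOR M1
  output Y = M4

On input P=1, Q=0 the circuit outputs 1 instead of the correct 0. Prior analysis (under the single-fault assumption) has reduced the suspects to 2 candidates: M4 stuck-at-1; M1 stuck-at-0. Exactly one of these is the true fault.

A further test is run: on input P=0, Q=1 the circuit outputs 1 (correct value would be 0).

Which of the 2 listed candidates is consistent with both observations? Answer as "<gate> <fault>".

Evaluate each candidate on input P=0, Q=1:
  M4 stuck-at-1: M1=1, M2=1, M3=0, M4=1 [stuck-at-1] → 1 — matches
  M1 stuck-at-0: M1=0 [stuck-at-0], M2=1, M3=1, M4=0 → 0 — eliminated
Only M4 stuck-at-1 reproduces the observed 1.

M4 stuck-at-1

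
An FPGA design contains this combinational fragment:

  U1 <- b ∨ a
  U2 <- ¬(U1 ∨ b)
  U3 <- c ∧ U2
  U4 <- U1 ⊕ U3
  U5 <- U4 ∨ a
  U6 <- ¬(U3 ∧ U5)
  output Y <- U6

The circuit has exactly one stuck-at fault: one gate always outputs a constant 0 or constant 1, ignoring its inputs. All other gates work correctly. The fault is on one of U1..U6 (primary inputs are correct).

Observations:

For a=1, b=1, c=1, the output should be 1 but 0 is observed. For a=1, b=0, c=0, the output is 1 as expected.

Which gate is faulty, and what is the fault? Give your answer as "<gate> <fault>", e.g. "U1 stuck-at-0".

U2 stuck-at-1

Fault-free values for test 1 (a=1, b=1, c=1): U1=1, U2=0, U3=0, U4=1, U5=1, U6=1, giving Y=1. Observed 0.
Test 1: faults giving observed 0 are {U2 stuck-at-1, U3 stuck-at-1, U6 stuck-at-0}.
Test 2 (a=1, b=0, c=0): fault-free U1=1, U2=0, U3=0, U4=1, U5=1, U6=1 → 1; observed 1. Eliminates U3 stuck-at-1, U6 stuck-at-0.
Only U2 stuck-at-1 is consistent with every test.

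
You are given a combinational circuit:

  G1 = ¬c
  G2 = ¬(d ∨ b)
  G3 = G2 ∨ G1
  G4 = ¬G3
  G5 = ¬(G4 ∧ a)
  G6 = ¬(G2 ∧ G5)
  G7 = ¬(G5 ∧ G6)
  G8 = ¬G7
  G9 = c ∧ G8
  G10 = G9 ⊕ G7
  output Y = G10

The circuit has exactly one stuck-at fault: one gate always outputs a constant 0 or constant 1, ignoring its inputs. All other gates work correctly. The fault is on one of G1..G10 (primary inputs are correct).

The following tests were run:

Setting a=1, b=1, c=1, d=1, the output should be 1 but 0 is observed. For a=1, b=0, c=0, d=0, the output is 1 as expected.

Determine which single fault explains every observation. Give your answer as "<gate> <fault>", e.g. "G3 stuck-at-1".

Fault-free values for test 1 (a=1, b=1, c=1, d=1): G1=0, G2=0, G3=0, G4=1, G5=0, G6=1, G7=1, G8=0, G9=0, G10=1, giving Y=1. Observed 0.
Test 1: faults giving observed 0 are {G8 stuck-at-1, G9 stuck-at-1, G10 stuck-at-0}.
Test 2 (a=1, b=0, c=0, d=0): fault-free G1=1, G2=1, G3=1, G4=0, G5=1, G6=0, G7=1, G8=0, G9=0, G10=1 → 1; observed 1. Eliminates G9 stuck-at-1, G10 stuck-at-0.
Only G8 stuck-at-1 is consistent with every test.

G8 stuck-at-1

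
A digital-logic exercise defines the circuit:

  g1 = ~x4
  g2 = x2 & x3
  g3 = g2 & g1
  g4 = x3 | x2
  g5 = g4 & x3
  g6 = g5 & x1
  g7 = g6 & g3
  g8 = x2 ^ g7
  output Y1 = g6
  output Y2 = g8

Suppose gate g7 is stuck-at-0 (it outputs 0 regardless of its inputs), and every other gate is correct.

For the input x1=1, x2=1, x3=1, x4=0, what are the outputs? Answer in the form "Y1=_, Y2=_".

Propagate with g7 forced: g1=1, g2=1, g3=1, g4=1, g5=1, g6=1, g7=0 [stuck-at-0], g8=1.
So the outputs are Y1=1, Y2=1. (Without the fault they would be Y1=1, Y2=0.)

Y1=1, Y2=1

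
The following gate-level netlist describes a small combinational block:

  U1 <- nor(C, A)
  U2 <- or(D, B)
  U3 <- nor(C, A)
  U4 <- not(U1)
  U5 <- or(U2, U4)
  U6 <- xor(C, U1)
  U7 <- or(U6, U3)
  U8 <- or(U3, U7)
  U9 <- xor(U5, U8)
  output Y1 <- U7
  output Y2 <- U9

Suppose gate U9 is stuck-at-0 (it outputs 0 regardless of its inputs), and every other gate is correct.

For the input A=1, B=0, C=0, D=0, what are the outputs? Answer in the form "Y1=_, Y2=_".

Y1=0, Y2=0

Propagate with U9 forced: U1=0, U2=0, U3=0, U4=1, U5=1, U6=0, U7=0, U8=0, U9=0 [stuck-at-0].
So the outputs are Y1=0, Y2=0. (Without the fault they would be Y1=0, Y2=1.)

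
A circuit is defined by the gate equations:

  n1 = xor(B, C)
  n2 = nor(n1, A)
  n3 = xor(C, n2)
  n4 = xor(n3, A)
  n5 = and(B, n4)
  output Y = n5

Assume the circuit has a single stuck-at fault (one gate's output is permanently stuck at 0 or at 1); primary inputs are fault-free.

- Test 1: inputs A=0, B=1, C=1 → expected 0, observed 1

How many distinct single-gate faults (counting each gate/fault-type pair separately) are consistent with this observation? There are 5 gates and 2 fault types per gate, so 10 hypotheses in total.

5

Fault-free: n1=0, n2=1, n3=0, n4=0, n5=0 → 0. Observed 1.
  n1 stuck-at-0: output 0 ✗
  n1 stuck-at-1: output 1 ✓
  n2 stuck-at-0: output 1 ✓
  n2 stuck-at-1: output 0 ✗
  n3 stuck-at-0: output 0 ✗
  n3 stuck-at-1: output 1 ✓
  n4 stuck-at-0: output 0 ✗
  n4 stuck-at-1: output 1 ✓
  n5 stuck-at-0: output 0 ✗
  n5 stuck-at-1: output 1 ✓
Consistent faults: {n1 stuck-at-1, n2 stuck-at-0, n3 stuck-at-1, n4 stuck-at-1, n5 stuck-at-1} — 5 in all.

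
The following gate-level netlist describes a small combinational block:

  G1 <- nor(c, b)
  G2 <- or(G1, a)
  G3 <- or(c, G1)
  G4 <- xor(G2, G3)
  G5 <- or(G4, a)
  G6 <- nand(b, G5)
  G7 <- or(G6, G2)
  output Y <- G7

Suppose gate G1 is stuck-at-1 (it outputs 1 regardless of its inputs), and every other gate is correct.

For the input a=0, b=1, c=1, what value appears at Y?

1

Propagate with G1 forced: G1=1 [stuck-at-1], G2=1, G3=1, G4=0, G5=0, G6=1, G7=1.
So Y = 1. (Without the fault it would be 0.)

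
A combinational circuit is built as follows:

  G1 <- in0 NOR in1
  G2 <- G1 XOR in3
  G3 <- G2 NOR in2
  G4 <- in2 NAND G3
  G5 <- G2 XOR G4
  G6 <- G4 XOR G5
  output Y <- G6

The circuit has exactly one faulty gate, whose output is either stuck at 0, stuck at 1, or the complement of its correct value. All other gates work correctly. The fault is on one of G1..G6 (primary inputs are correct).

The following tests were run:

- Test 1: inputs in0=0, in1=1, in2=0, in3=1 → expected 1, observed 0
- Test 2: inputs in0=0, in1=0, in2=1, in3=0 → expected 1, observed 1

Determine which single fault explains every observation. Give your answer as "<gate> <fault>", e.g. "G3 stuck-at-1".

G1 stuck-at-1

Fault-free values for test 1 (in0=0, in1=1, in2=0, in3=1): G1=0, G2=1, G3=0, G4=1, G5=0, G6=1, giving Y=1. Observed 0.
Test 1: faults giving observed 0 are {G1 stuck-at-1, G1 inverted output, G2 stuck-at-0, G2 inverted output, G5 stuck-at-1, G5 inverted output, G6 stuck-at-0, G6 inverted output}.
Test 2 (in0=0, in1=0, in2=1, in3=0): fault-free G1=1, G2=1, G3=0, G4=1, G5=0, G6=1 → 1; observed 1. Eliminates G1 inverted output, G2 stuck-at-0, G2 inverted output, G5 stuck-at-1, G5 inverted output, G6 stuck-at-0, G6 inverted output.
Only G1 stuck-at-1 is consistent with every test.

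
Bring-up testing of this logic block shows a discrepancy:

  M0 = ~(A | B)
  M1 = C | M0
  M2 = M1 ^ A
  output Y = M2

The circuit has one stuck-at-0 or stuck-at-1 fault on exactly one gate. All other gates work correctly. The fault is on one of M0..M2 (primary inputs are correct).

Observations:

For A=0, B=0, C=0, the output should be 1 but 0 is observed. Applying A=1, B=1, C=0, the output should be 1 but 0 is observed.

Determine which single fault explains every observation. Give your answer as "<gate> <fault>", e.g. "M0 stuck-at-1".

Fault-free values for test 1 (A=0, B=0, C=0): M0=1, M1=1, M2=1, giving Y=1. Observed 0.
Test 1: faults giving observed 0 are {M0 stuck-at-0, M1 stuck-at-0, M2 stuck-at-0}.
Test 2 (A=1, B=1, C=0): fault-free M0=0, M1=0, M2=1 → 1; observed 0. Eliminates M0 stuck-at-0, M1 stuck-at-0.
Only M2 stuck-at-0 is consistent with every test.

M2 stuck-at-0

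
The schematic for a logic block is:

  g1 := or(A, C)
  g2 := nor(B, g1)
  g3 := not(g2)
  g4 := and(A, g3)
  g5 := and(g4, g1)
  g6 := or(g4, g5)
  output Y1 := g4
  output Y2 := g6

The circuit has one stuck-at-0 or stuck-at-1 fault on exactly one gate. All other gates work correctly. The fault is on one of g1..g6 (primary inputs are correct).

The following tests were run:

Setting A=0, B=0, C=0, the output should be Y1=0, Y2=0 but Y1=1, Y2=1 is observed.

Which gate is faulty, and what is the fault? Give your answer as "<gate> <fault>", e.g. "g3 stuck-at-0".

g4 stuck-at-1

Fault-free values for test 1 (A=0, B=0, C=0): g1=0, g2=1, g3=0, g4=0, g5=0, g6=0, giving Y1=0, Y2=0. Observed Y1=1, Y2=1.
Test 1: faults giving observed Y1=1, Y2=1 are {g4 stuck-at-1}.
Only g4 stuck-at-1 is consistent with every test.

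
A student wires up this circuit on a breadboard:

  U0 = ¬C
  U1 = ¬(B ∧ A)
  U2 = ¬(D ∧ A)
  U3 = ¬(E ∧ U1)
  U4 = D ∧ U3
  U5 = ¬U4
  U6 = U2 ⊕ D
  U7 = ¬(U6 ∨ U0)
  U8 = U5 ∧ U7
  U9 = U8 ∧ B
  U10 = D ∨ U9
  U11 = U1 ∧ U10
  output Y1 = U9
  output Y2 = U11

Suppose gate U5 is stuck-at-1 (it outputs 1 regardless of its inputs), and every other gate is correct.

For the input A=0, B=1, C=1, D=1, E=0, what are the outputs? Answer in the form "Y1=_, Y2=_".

Y1=1, Y2=1

Propagate with U5 forced: U0=0, U1=1, U2=1, U3=1, U4=1, U5=1 [stuck-at-1], U6=0, U7=1, U8=1, U9=1, U10=1, U11=1.
So the outputs are Y1=1, Y2=1. (Without the fault they would be Y1=0, Y2=1.)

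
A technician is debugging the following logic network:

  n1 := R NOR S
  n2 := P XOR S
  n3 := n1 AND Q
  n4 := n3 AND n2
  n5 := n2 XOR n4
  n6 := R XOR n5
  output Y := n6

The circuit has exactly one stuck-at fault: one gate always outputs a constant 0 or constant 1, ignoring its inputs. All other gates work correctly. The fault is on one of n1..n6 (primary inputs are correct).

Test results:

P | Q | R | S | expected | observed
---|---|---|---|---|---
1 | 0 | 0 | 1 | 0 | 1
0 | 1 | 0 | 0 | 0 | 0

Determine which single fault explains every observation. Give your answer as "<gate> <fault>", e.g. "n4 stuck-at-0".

Fault-free values for test 1 (P=1, Q=0, R=0, S=1): n1=0, n2=0, n3=0, n4=0, n5=0, n6=0, giving Y=0. Observed 1.
Test 1: faults giving observed 1 are {n2 stuck-at-1, n4 stuck-at-1, n5 stuck-at-1, n6 stuck-at-1}.
Test 2 (P=0, Q=1, R=0, S=0): fault-free n1=1, n2=0, n3=1, n4=0, n5=0, n6=0 → 0; observed 0. Eliminates n4 stuck-at-1, n5 stuck-at-1, n6 stuck-at-1.
Only n2 stuck-at-1 is consistent with every test.

n2 stuck-at-1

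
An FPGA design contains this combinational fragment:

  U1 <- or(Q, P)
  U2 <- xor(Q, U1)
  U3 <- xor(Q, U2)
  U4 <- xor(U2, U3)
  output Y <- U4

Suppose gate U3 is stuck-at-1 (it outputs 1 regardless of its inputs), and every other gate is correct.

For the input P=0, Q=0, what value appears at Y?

Propagate with U3 forced: U1=0, U2=0, U3=1 [stuck-at-1], U4=1.
So Y = 1. (Without the fault it would be 0.)

1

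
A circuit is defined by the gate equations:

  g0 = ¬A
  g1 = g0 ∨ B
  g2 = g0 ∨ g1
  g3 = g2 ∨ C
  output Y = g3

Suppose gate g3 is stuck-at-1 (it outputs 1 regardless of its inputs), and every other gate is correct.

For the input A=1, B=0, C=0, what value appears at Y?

Propagate with g3 forced: g0=0, g1=0, g2=0, g3=1 [stuck-at-1].
So Y = 1. (Without the fault it would be 0.)

1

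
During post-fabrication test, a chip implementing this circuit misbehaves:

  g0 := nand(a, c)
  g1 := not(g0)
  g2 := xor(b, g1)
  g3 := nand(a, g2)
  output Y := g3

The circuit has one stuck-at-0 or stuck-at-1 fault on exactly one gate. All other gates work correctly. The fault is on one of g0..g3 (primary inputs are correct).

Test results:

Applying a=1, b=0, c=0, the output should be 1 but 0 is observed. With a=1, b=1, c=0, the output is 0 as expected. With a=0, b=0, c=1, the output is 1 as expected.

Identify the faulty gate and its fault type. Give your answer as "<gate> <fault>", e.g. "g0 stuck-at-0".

Fault-free values for test 1 (a=1, b=0, c=0): g0=1, g1=0, g2=0, g3=1, giving Y=1. Observed 0.
Test 1: faults giving observed 0 are {g0 stuck-at-0, g1 stuck-at-1, g2 stuck-at-1, g3 stuck-at-0}.
Test 2 (a=1, b=1, c=0): fault-free g0=1, g1=0, g2=1, g3=0 → 0; observed 0. Eliminates g0 stuck-at-0, g1 stuck-at-1.
Test 3 (a=0, b=0, c=1): fault-free g0=1, g1=0, g2=0, g3=1 → 1; observed 1. Eliminates g3 stuck-at-0.
Only g2 stuck-at-1 is consistent with every test.

g2 stuck-at-1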